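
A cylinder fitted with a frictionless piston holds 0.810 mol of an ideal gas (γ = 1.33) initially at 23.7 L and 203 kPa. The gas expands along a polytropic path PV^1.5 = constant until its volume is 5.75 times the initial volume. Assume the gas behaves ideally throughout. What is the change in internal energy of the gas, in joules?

-8500 J

T₁ = P₁V₁/(nR) = 203×23.7/(0.810×8.314) = 714 K.
Polytropic n=1.5: T₂ = T₁(V₁/V₂)^(n−1) = 714×(0.174)^0.50 = 298 K; P₂ = P₁(V₁/V₂)^n = 14.7 kPa.
For an ideal gas ΔU = nCvΔT with Cv = R/(γ−1) = 25.2 J/(mol·K).
ΔU = 0.810×25.2×(298−714) = -8500 J.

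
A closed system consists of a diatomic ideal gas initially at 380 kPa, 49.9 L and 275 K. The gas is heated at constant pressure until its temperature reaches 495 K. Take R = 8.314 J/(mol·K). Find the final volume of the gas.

89.8 L

Isobaric: P stays 380 kPa; V/T = const ⇒ T₂ = 495 K, V₂ = 89.8 L.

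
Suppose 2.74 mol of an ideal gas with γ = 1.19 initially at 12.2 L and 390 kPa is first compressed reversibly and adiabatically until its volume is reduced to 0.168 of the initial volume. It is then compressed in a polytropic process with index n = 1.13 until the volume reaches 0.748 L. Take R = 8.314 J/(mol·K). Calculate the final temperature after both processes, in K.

T₁ = P₁V₁/(nR) = 390×12.2/(2.74×8.314) = 209 K.
Step 1 — Adiabatic: TV^(γ−1) = const ⇒ T₂ = 209×(5.95)^0.190 = 293 K; PV^γ = const ⇒ P₂ = 3260 kPa.
ΔU = nCvΔT = 2.74×43.8×(293−209) = 10100 J.
Q = 0 for an adiabatic process, so W = −ΔU = -10100 J.
State after step 1: P = 3260 kPa, V = 2.05 L, T = 293 K.
Step 2 — Polytropic n=1.13: T₂ = T₁(V₁/V₂)^(n−1) = 293×(2.74)^0.13 = 334 K; P₂ = P₁(V₁/V₂)^n = 10200 kPa.
W = (P₁V₁−P₂V₂)/(n−1) = (3260×2.05−10200×0.748)/0.13 = -7190 J.
ΔU = nCvΔT = 2.74×43.8×(334−293) = 4920 J.
Q = ΔU + W = -2270 J.
Net over both steps: W = -17300 J, Q = -2270 J, ΔU = 15000 J.

334 K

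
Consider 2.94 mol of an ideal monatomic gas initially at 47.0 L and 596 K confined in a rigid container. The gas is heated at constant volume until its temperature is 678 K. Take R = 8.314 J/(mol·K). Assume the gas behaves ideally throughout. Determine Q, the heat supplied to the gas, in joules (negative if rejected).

3010 J

P₁ = nRT₁/V₁ = 2.94×8.314×596/47.0 = 310 kPa.
Isochoric: V stays 47.0 L; P/T = const ⇒ T₂ = 678 K, P₂ = 353 kPa.
W = 0 (no volume change).
ΔU = nCvΔT = 2.94×12.5×(678−596) = 3010 J.
Q = ΔU = 3010 J.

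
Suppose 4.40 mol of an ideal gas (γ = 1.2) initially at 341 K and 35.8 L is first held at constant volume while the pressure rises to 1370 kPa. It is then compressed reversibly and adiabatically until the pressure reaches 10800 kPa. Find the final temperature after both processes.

1890 K

P₁ = nRT₁/V₁ = 4.40×8.314×341/35.8 = 348 kPa.
Step 1 — Isochoric: V stays 35.8 L; P/T = const ⇒ T₂ = 1340 K, P₂ = 1370 kPa.
W = 0 (no volume change).
ΔU = nCvΔT = 4.40×41.6×(1340−341) = 183000 J.
Q = ΔU = 183000 J.
State after step 1: P = 1370 kPa, V = 35.8 L, T = 1340 K.
Step 2 — Adiabatic: T₂/T₁ = (P₂/P₁)^((γ−1)/γ) ⇒ T₂ = 1340×(7.88)^0.167 = 1890 K; V₂ = 6.41 L.
ΔU = nCvΔT = 4.40×41.6×(1890−1340) = 101000 J.
Q = 0 for an adiabatic process, so W = −ΔU = -101000 J.
Net over both steps: W = -101000 J, Q = 183000 J, ΔU = 284000 J.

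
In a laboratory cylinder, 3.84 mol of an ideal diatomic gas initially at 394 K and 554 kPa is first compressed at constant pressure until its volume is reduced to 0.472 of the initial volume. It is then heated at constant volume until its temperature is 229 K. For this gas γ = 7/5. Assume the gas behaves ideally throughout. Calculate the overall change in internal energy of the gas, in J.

V₁ = nRT₁/P₁ = 3.84×8.314×394/554 = 22.7 L.
Step 1 — Isobaric: P stays 554 kPa; V/T = const ⇒ T₂ = 186 K, V₂ = 10.7 L.
W = PΔV = 554×(10.7−22.7) kPa·L = -6640 J.
ΔU = nCvΔT = 3.84×20.8×(186−394) = -16600 J.
Q = ΔU + W = nCpΔT = -23200 J.
State after step 1: P = 554 kPa, V = 10.7 L, T = 186 K.
Step 2 — Isochoric: V stays 10.7 L; P/T = const ⇒ T₂ = 229 K, P₂ = 682 kPa.
W = 0 (no volume change).
ΔU = nCvΔT = 3.84×20.8×(229−186) = 3430 J.
Q = ΔU = 3430 J.
Net over both steps: W = -6640 J, Q = -19800 J, ΔU = -13200 J.

-13200 J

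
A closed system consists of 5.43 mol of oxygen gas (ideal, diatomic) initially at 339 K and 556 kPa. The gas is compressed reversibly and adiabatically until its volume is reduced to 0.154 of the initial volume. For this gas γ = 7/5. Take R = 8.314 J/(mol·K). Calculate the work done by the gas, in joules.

-42600 J

V₁ = nRT₁/P₁ = 5.43×8.314×339/556 = 27.5 L.
Adiabatic: TV^(γ−1) = const ⇒ T₂ = 339×(6.49)^0.400 = 716 K; PV^γ = const ⇒ P₂ = 7630 kPa.
ΔU = nCvΔT = 5.43×20.8×(716−339) = 42600 J.
Q = 0 for an adiabatic process, so W = −ΔU = -42600 J.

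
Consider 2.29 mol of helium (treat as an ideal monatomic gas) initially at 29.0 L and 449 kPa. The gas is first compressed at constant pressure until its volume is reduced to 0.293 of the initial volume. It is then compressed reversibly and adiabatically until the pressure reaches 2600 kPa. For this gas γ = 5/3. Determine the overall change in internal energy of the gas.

T₁ = P₁V₁/(nR) = 449×29.0/(2.29×8.314) = 684 K.
Step 1 — Isobaric: P stays 449 kPa; V/T = const ⇒ T₂ = 200 K, V₂ = 8.50 L.
W = PΔV = 449×(8.50−29.0) kPa·L = -9210 J.
ΔU = nCvΔT = 2.29×12.5×(200−684) = -13800 J.
Q = ΔU + W = nCpΔT = -23000 J.
State after step 1: P = 449 kPa, V = 8.50 L, T = 200 K.
Step 2 — Adiabatic: T₂/T₁ = (P₂/P₁)^((γ−1)/γ) ⇒ T₂ = 200×(5.79)^0.400 = 405 K; V₂ = 2.96 L.
ΔU = nCvΔT = 2.29×12.5×(405−200) = 5830 J.
Q = 0 for an adiabatic process, so W = −ΔU = -5830 J.
Net over both steps: W = -15000 J, Q = -23000 J, ΔU = -7980 J.

-7980 J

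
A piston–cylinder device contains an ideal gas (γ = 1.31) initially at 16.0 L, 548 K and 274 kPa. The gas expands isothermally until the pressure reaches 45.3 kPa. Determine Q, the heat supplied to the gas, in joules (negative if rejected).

n = P₁V₁/(RT₁) = 274×16.0/(8.314×548) = 0.962 mol.
Isothermal: T stays 548 K; PV = const ⇒ V₂ = 96.8 L, P₂ = 45.3 kPa.
ΔU = 0 (ideal gas, T constant).
W = nRT ln(V₂/V₁) = 0.962×8.314×548×ln(6.05) = 7890 J.
Q = ΔU + W = 7890 J.

7890 J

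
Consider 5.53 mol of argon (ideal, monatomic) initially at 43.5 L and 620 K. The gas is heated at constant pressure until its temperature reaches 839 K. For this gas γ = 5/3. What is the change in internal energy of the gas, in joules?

15100 J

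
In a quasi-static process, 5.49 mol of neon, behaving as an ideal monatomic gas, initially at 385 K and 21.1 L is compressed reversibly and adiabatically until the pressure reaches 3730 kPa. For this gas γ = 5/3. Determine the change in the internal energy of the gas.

P₁ = nRT₁/V₁ = 5.49×8.314×385/21.1 = 833 kPa.
Adiabatic: T₂/T₁ = (P₂/P₁)^((γ−1)/γ) ⇒ T₂ = 385×(4.48)^0.400 = 701 K; V₂ = 8.58 L.
For an ideal gas ΔU = nCvΔT with Cv = (3/2)R = 12.5 J/(mol·K).
ΔU = 5.49×12.5×(701−385) = 21700 J.

21700 J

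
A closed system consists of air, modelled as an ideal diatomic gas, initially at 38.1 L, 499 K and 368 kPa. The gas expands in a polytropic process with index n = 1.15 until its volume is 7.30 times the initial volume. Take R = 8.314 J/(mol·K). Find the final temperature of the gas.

370 K

Polytropic n=1.15: T₂ = T₁(V₁/V₂)^(n−1) = 499×(0.137)^0.15 = 370 K; P₂ = P₁(V₁/V₂)^n = 37.4 kPa.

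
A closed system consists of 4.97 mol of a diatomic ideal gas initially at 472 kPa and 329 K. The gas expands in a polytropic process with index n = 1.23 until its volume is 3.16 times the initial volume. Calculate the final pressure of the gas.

115 kPa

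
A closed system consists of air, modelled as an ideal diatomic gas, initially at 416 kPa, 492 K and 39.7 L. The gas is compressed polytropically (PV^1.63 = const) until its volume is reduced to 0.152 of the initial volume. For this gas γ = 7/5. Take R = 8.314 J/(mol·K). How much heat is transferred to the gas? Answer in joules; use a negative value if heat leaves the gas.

n = P₁V₁/(RT₁) = 416×39.7/(8.314×492) = 4.04 mol.
Polytropic n=1.63: T₂ = T₁(V₁/V₂)^(n−1) = 492×(6.58)^0.63 = 1610 K; P₂ = P₁(V₁/V₂)^n = 8970 kPa.
W = (P₁V₁−P₂V₂)/(n−1) = (416×39.7−8970×6.03)/0.63 = -59700 J.
ΔU = nCvΔT = 4.04×20.8×(1610−492) = 94000 J.
Q = ΔU + W = 34300 J.

34300 J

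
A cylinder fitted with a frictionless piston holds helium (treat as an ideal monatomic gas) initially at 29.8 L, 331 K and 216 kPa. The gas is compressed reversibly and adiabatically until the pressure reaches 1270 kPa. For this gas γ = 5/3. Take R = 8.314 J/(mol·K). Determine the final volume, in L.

10.3 L

Adiabatic: T₂/T₁ = (P₂/P₁)^((γ−1)/γ) ⇒ T₂ = 331×(5.88)^0.400 = 672 K; V₂ = 10.3 L.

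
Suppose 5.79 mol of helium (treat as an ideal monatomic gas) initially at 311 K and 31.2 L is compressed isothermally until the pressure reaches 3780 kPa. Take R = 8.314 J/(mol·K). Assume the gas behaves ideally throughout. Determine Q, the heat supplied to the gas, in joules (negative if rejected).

-30900 J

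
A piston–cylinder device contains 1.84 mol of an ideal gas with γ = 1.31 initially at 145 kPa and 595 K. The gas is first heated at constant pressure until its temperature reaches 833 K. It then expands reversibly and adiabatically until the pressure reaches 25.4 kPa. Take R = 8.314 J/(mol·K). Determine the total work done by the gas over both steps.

17500 J

V₁ = nRT₁/P₁ = 1.84×8.314×595/145 = 62.8 L.
Step 1 — Isobaric: P stays 145 kPa; V/T = const ⇒ T₂ = 833 K, V₂ = 87.9 L.
W = PΔV = 145×(87.9−62.8) kPa·L = 3640 J.
ΔU = nCvΔT = 1.84×26.8×(833−595) = 11700 J.
Q = ΔU + W = nCpΔT = 15400 J.
State after step 1: P = 145 kPa, V = 87.9 L, T = 833 K.
Step 2 — Adiabatic: T₂/T₁ = (P₂/P₁)^((γ−1)/γ) ⇒ T₂ = 833×(0.175)^0.237 = 552 K; V₂ = 332 L.
ΔU = nCvΔT = 1.84×26.8×(552−833) = -13900 J.
Q = 0 for an adiabatic process, so W = −ΔU = 13900 J.
Net over both steps: W = 17500 J, Q = 15400 J, ΔU = -2140 J.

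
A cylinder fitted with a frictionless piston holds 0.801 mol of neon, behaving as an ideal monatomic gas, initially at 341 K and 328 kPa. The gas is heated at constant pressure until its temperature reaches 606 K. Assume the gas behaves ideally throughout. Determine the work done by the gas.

1760 J

V₁ = nRT₁/P₁ = 0.801×8.314×341/328 = 6.92 L.
Isobaric: P stays 328 kPa; V/T = const ⇒ T₂ = 606 K, V₂ = 12.3 L.
W = PΔV = 328×(12.3−6.92) kPa·L = 1760 J.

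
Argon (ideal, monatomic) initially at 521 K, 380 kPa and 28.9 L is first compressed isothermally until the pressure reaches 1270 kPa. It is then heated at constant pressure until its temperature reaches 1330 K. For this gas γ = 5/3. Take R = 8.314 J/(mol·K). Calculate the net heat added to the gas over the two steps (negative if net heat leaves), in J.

29400 J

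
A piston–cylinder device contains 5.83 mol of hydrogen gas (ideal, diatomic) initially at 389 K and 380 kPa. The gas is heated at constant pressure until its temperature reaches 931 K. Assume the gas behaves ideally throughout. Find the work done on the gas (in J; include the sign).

-26300 J

V₁ = nRT₁/P₁ = 5.83×8.314×389/380 = 49.6 L.
Isobaric: P stays 380 kPa; V/T = const ⇒ T₂ = 931 K, V₂ = 119 L.
W = PΔV = 380×(119−49.6) kPa·L = 26300 J.
Work done on the gas = −W_by = -26300 J.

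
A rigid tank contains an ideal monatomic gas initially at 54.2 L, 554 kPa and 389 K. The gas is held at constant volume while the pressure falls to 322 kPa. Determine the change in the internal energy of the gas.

n = P₁V₁/(RT₁) = 554×54.2/(8.314×389) = 9.28 mol.
Isochoric: V stays 54.2 L; P/T = const ⇒ T₂ = 226 K, P₂ = 322 kPa.
For an ideal gas ΔU = nCvΔT with Cv = (3/2)R = 12.5 J/(mol·K).
ΔU = 9.28×12.5×(226−389) = -18900 J.

-18900 J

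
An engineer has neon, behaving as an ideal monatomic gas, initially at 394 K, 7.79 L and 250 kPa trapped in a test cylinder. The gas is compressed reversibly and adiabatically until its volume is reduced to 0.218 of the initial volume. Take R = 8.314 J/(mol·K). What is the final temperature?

Adiabatic: TV^(γ−1) = const ⇒ T₂ = 394×(4.59)^0.667 = 1090 K; PV^γ = const ⇒ P₂ = 3170 kPa.

1090 K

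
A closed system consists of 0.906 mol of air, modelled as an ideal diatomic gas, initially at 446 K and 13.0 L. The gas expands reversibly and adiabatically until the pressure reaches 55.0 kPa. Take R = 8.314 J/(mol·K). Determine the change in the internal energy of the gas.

-3000 J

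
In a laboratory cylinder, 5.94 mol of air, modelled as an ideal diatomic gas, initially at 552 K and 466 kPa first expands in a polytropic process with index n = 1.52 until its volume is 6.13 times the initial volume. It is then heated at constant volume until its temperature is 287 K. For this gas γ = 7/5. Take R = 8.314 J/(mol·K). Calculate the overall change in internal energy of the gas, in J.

-32700 J

V₁ = nRT₁/P₁ = 5.94×8.314×552/466 = 58.5 L.
Step 1 — Polytropic n=1.52: T₂ = T₁(V₁/V₂)^(n−1) = 552×(0.163)^0.52 = 215 K; P₂ = P₁(V₁/V₂)^n = 29.6 kPa.
W = (P₁V₁−P₂V₂)/(n−1) = (466×58.5−29.6×359)/0.52 = 32000 J.
ΔU = nCvΔT = 5.94×20.8×(215−552) = -41600 J.
Q = ΔU + W = -9600 J.
State after step 1: P = 29.6 kPa, V = 359 L, T = 215 K.
Step 2 — Isochoric: V stays 359 L; P/T = const ⇒ T₂ = 287 K, P₂ = 39.5 kPa.
W = 0 (no volume change).
ΔU = nCvΔT = 5.94×20.8×(287−215) = 8890 J.
Q = ΔU = 8890 J.
Net over both steps: W = 32000 J, Q = -713 J, ΔU = -32700 J.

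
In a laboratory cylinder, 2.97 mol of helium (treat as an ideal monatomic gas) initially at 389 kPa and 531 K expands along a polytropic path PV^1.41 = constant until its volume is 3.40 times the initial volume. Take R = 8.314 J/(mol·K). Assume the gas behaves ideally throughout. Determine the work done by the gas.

12600 J

V₁ = nRT₁/P₁ = 2.97×8.314×531/389 = 33.7 L.
Polytropic n=1.41: T₂ = T₁(V₁/V₂)^(n−1) = 531×(0.294)^0.41 = 322 K; P₂ = P₁(V₁/V₂)^n = 69.3 kPa.
W = (P₁V₁−P₂V₂)/(n−1) = (389×33.7−69.3×115)/0.41 = 12600 J.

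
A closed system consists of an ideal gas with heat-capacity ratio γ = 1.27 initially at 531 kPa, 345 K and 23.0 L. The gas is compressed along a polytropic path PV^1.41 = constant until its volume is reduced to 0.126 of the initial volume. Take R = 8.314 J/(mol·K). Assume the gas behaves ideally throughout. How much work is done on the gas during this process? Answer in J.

n = P₁V₁/(RT₁) = 531×23.0/(8.314×345) = 4.26 mol.
Polytropic n=1.41: T₂ = T₁(V₁/V₂)^(n−1) = 345×(7.94)^0.41 = 807 K; P₂ = P₁(V₁/V₂)^n = 9850 kPa.
W = (P₁V₁−P₂V₂)/(n−1) = (531×23.0−9850×2.90)/0.41 = -39900 J.
Work done on the gas = −W_by = 39900 J.

39900 J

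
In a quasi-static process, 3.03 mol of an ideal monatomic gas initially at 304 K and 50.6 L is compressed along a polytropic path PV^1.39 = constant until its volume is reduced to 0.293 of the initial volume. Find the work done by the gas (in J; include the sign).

P₁ = nRT₁/V₁ = 3.03×8.314×304/50.6 = 151 kPa.
Polytropic n=1.39: T₂ = T₁(V₁/V₂)^(n−1) = 304×(3.41)^0.39 = 491 K; P₂ = P₁(V₁/V₂)^n = 834 kPa.
W = (P₁V₁−P₂V₂)/(n−1) = (151×50.6−834×14.8)/0.39 = -12100 J.

-12100 J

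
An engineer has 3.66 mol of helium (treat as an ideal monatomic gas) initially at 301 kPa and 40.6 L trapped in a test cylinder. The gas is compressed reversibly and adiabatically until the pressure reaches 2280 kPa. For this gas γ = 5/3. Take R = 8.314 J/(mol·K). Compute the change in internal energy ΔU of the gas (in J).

T₁ = P₁V₁/(nR) = 301×40.6/(3.66×8.314) = 402 K.
Adiabatic: T₂/T₁ = (P₂/P₁)^((γ−1)/γ) ⇒ T₂ = 402×(7.57)^0.400 = 903 K; V₂ = 12.0 L.
For an ideal gas ΔU = nCvΔT with Cv = (3/2)R = 12.5 J/(mol·K).
ΔU = 3.66×12.5×(903−402) = 22900 J.

22900 J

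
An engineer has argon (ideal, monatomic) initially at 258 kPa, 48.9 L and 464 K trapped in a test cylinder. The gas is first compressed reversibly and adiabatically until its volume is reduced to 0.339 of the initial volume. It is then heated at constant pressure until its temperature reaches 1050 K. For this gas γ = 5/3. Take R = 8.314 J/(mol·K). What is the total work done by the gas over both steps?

-17400 J

n = P₁V₁/(RT₁) = 258×48.9/(8.314×464) = 3.27 mol.
Step 1 — Adiabatic: TV^(γ−1) = const ⇒ T₂ = 464×(2.95)^0.667 = 954 K; PV^γ = const ⇒ P₂ = 1570 kPa.
ΔU = nCvΔT = 3.27×12.5×(954−464) = 20000 J.
Q = 0 for an adiabatic process, so W = −ΔU = -20000 J.
State after step 1: P = 1570 kPa, V = 16.6 L, T = 954 K.
Step 2 — Isobaric: P stays 1570 kPa; V/T = const ⇒ T₂ = 1050 K, V₂ = 18.2 L.
W = PΔV = 1570×(18.2−16.6) kPa·L = 2600 J.
ΔU = nCvΔT = 3.27×12.5×(1050−954) = 3900 J.
Q = ΔU + W = nCpΔT = 6500 J.
Net over both steps: W = -17400 J, Q = 6500 J, ΔU = 23900 J.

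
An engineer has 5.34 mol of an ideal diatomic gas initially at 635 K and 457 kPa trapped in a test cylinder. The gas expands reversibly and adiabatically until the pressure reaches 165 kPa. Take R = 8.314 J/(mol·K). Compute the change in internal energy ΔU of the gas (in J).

-17800 J

V₁ = nRT₁/P₁ = 5.34×8.314×635/457 = 61.7 L.
Adiabatic: T₂/T₁ = (P₂/P₁)^((γ−1)/γ) ⇒ T₂ = 635×(0.361)^0.286 = 475 K; V₂ = 128 L.
For an ideal gas ΔU = nCvΔT with Cv = (5/2)R = 20.8 J/(mol·K).
ΔU = 5.34×20.8×(475−635) = -17800 J.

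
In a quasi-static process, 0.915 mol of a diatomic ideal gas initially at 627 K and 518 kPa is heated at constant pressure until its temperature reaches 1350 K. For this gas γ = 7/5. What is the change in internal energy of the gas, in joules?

13800 J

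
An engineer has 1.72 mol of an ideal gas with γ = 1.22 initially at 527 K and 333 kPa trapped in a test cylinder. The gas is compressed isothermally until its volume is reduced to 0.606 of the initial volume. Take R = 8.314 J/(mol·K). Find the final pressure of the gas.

550 kPa

V₁ = nRT₁/P₁ = 1.72×8.314×527/333 = 22.6 L.
Isothermal: T stays 527 K; PV = const ⇒ V₂ = 13.7 L, P₂ = 550 kPa.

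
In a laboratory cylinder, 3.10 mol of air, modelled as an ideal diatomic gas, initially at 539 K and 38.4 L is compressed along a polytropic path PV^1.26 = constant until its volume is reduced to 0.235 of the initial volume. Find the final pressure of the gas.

2240 kPa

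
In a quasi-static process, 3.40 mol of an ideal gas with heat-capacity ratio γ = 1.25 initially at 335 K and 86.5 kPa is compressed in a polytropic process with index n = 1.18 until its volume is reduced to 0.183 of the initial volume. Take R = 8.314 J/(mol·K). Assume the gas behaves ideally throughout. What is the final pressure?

V₁ = nRT₁/P₁ = 3.40×8.314×335/86.5 = 109 L.
Polytropic n=1.18: T₂ = T₁(V₁/V₂)^(n−1) = 335×(5.46)^0.18 = 455 K; P₂ = P₁(V₁/V₂)^n = 642 kPa.

642 kPa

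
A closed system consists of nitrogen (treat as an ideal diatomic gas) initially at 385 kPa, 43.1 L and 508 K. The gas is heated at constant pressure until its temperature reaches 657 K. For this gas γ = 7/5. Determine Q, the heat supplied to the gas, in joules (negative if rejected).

17000 J

n = P₁V₁/(RT₁) = 385×43.1/(8.314×508) = 3.93 mol.
Isobaric: P stays 385 kPa; V/T = const ⇒ T₂ = 657 K, V₂ = 55.7 L.
W = PΔV = 385×(55.7−43.1) kPa·L = 4870 J.
ΔU = nCvΔT = 3.93×20.8×(657−508) = 12200 J.
Q = ΔU + W = nCpΔT = 17000 J.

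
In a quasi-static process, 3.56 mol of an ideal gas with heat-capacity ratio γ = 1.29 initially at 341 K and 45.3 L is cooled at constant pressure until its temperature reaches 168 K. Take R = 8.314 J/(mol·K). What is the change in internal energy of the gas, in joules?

-17700 J

P₁ = nRT₁/V₁ = 3.56×8.314×341/45.3 = 223 kPa.
Isobaric: P stays 223 kPa; V/T = const ⇒ T₂ = 168 K, V₂ = 22.3 L.
For an ideal gas ΔU = nCvΔT with Cv = R/(γ−1) = 28.7 J/(mol·K).
ΔU = 3.56×28.7×(168−341) = -17700 J.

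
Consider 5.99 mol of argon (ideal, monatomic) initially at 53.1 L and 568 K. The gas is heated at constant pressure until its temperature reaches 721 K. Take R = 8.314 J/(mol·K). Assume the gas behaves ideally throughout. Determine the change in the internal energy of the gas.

11400 J

P₁ = nRT₁/V₁ = 5.99×8.314×568/53.1 = 533 kPa.
Isobaric: P stays 533 kPa; V/T = const ⇒ T₂ = 721 K, V₂ = 67.4 L.
For an ideal gas ΔU = nCvΔT with Cv = (3/2)R = 12.5 J/(mol·K).
ΔU = 5.99×12.5×(721−568) = 11400 J.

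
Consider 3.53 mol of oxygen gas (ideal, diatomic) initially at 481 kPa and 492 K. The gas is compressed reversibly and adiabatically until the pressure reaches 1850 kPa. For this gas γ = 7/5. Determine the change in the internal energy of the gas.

V₁ = nRT₁/P₁ = 3.53×8.314×492/481 = 30.0 L.
Adiabatic: T₂/T₁ = (P₂/P₁)^((γ−1)/γ) ⇒ T₂ = 492×(3.85)^0.286 = 723 K; V₂ = 11.5 L.
For an ideal gas ΔU = nCvΔT with Cv = (5/2)R = 20.8 J/(mol·K).
ΔU = 3.53×20.8×(723−492) = 16900 J.

16900 J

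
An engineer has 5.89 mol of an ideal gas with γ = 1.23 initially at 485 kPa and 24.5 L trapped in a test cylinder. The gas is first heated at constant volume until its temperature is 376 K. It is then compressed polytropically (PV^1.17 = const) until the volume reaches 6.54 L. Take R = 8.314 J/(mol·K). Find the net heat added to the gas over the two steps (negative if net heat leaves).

21300 J

T₁ = P₁V₁/(nR) = 485×24.5/(5.89×8.314) = 243 K.
Step 1 — Isochoric: V stays 24.5 L; P/T = const ⇒ T₂ = 376 K, P₂ = 752 kPa.
W = 0 (no volume change).
ΔU = nCvΔT = 5.89×36.1×(376−243) = 28400 J.
Q = ΔU = 28400 J.
State after step 1: P = 752 kPa, V = 24.5 L, T = 376 K.
Step 2 — Polytropic n=1.17: T₂ = T₁(V₁/V₂)^(n−1) = 376×(3.75)^0.17 = 471 K; P₂ = P₁(V₁/V₂)^n = 3520 kPa.
W = (P₁V₁−P₂V₂)/(n−1) = (752×24.5−3520×6.54)/0.17 = -27300 J.
ΔU = nCvΔT = 5.89×36.1×(471−376) = 20200 J.
Q = ΔU + W = -7110 J.
Net over both steps: W = -27300 J, Q = 21300 J, ΔU = 48500 J.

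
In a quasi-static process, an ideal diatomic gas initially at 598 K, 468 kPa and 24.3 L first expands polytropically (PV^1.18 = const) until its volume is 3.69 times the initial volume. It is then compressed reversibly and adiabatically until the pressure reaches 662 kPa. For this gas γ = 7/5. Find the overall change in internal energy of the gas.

10100 J

n = P₁V₁/(RT₁) = 468×24.3/(8.314×598) = 2.29 mol.
Step 1 — Polytropic n=1.18: T₂ = T₁(V₁/V₂)^(n−1) = 598×(0.271)^0.18 = 473 K; P₂ = P₁(V₁/V₂)^n = 100 kPa.
W = (P₁V₁−P₂V₂)/(n−1) = (468×24.3−100×89.7)/0.18 = 13200 J.
ΔU = nCvΔT = 2.29×20.8×(473−598) = -5950 J.
Q = ΔU + W = 7280 J.
State after step 1: P = 100 kPa, V = 89.7 L, T = 473 K.
Step 2 — Adiabatic: T₂/T₁ = (P₂/P₁)^((γ−1)/γ) ⇒ T₂ = 473×(6.60)^0.286 = 811 K; V₂ = 23.3 L.
ΔU = nCvΔT = 2.29×20.8×(811−473) = 16100 J.
Q = 0 for an adiabatic process, so W = −ΔU = -16100 J.
Net over both steps: W = -2830 J, Q = 7280 J, ΔU = 10100 J.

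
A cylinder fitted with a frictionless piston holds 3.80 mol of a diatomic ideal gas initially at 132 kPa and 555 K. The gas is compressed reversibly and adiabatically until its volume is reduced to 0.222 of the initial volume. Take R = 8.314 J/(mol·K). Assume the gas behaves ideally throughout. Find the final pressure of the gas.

1090 kPa

V₁ = nRT₁/P₁ = 3.80×8.314×555/132 = 133 L.
Adiabatic: TV^(γ−1) = const ⇒ T₂ = 555×(4.50)^0.400 = 1010 K; PV^γ = const ⇒ P₂ = 1090 kPa.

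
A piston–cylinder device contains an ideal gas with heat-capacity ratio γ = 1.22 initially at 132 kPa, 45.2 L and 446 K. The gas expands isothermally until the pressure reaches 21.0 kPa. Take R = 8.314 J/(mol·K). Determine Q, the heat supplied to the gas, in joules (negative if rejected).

11000 J

n = P₁V₁/(RT₁) = 132×45.2/(8.314×446) = 1.61 mol.
Isothermal: T stays 446 K; PV = const ⇒ V₂ = 284 L, P₂ = 21.0 kPa.
ΔU = 0 (ideal gas, T constant).
W = nRT ln(V₂/V₁) = 1.61×8.314×446×ln(6.29) = 11000 J.
Q = ΔU + W = 11000 J.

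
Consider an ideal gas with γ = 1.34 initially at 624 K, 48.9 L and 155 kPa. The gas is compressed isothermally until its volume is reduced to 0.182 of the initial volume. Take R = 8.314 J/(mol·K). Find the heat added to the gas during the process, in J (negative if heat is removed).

n = P₁V₁/(RT₁) = 155×48.9/(8.314×624) = 1.46 mol.
Isothermal: T stays 624 K; PV = const ⇒ V₂ = 8.90 L, P₂ = 852 kPa.
ΔU = 0 (ideal gas, T constant).
W = nRT ln(V₂/V₁) = 1.46×8.314×624×ln(0.182) = -12900 J.
Q = ΔU + W = -12900 J.

-12900 J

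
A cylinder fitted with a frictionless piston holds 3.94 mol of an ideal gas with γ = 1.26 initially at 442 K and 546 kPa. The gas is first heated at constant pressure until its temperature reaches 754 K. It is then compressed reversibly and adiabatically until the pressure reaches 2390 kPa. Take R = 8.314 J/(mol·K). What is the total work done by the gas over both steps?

-23600 J

V₁ = nRT₁/P₁ = 3.94×8.314×442/546 = 26.5 L.
Step 1 — Isobaric: P stays 546 kPa; V/T = const ⇒ T₂ = 754 K, V₂ = 45.2 L.
W = PΔV = 546×(45.2−26.5) kPa·L = 10200 J.
ΔU = nCvΔT = 3.94×32.0×(754−442) = 39300 J.
Q = ΔU + W = nCpΔT = 49500 J.
State after step 1: P = 546 kPa, V = 45.2 L, T = 754 K.
Step 2 — Adiabatic: T₂/T₁ = (P₂/P₁)^((γ−1)/γ) ⇒ T₂ = 754×(4.38)^0.206 = 1020 K; V₂ = 14.0 L.
ΔU = nCvΔT = 3.94×32.0×(1020−754) = 33800 J.
Q = 0 for an adiabatic process, so W = −ΔU = -33800 J.
Net over both steps: W = -23600 J, Q = 49500 J, ΔU = 73100 J.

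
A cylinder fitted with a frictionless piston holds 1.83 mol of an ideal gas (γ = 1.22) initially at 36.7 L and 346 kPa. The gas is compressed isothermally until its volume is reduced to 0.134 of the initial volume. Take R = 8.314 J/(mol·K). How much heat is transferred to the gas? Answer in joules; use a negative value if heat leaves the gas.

T₁ = P₁V₁/(nR) = 346×36.7/(1.83×8.314) = 835 K.
Isothermal: T stays 835 K; PV = const ⇒ V₂ = 4.92 L, P₂ = 2580 kPa.
ΔU = 0 (ideal gas, T constant).
W = nRT ln(V₂/V₁) = 1.83×8.314×835×ln(0.134) = -25500 J.
Q = ΔU + W = -25500 J.

-25500 J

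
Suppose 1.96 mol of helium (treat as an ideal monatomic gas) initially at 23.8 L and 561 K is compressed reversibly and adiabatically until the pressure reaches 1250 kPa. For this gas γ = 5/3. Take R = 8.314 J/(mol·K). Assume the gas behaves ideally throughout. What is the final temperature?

P₁ = nRT₁/V₁ = 1.96×8.314×561/23.8 = 384 kPa.
Adiabatic: T₂/T₁ = (P₂/P₁)^((γ−1)/γ) ⇒ T₂ = 561×(3.25)^0.400 = 899 K; V₂ = 11.7 L.

899 K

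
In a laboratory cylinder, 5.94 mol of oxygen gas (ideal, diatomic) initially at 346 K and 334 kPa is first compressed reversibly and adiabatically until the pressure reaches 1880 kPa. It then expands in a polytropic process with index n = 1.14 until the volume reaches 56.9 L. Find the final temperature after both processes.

470 K

V₁ = nRT₁/P₁ = 5.94×8.314×346/334 = 51.2 L.
Step 1 — Adiabatic: T₂/T₁ = (P₂/P₁)^((γ−1)/γ) ⇒ T₂ = 346×(5.63)^0.286 = 567 K; V₂ = 14.9 L.
ΔU = nCvΔT = 5.94×20.8×(567−346) = 27300 J.
Q = 0 for an adiabatic process, so W = −ΔU = -27300 J.
State after step 1: P = 1880 kPa, V = 14.9 L, T = 567 K.
Step 2 — Polytropic n=1.14: T₂ = T₁(V₁/V₂)^(n−1) = 567×(0.262)^0.14 = 470 K; P₂ = P₁(V₁/V₂)^n = 408 kPa.
W = (P₁V₁−P₂V₂)/(n−1) = (1880×14.9−408×56.9)/0.14 = 34200 J.
ΔU = nCvΔT = 5.94×20.8×(470−567) = -12000 J.
Q = ΔU + W = 22200 J.
Net over both steps: W = 6950 J, Q = 22200 J, ΔU = 15300 J.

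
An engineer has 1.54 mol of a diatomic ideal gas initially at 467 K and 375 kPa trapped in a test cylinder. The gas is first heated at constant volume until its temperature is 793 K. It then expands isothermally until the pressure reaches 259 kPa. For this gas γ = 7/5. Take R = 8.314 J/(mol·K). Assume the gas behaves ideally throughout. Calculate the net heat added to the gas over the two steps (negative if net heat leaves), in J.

19600 J

V₁ = nRT₁/P₁ = 1.54×8.314×467/375 = 15.9 L.
Step 1 — Isochoric: V stays 15.9 L; P/T = const ⇒ T₂ = 793 K, P₂ = 637 kPa.
W = 0 (no volume change).
ΔU = nCvΔT = 1.54×20.8×(793−467) = 10400 J.
Q = ΔU = 10400 J.
State after step 1: P = 637 kPa, V = 15.9 L, T = 793 K.
Step 2 — Isothermal: T stays 793 K; PV = const ⇒ V₂ = 39.2 L, P₂ = 259 kPa.
ΔU = 0 (ideal gas, T constant).
W = nRT ln(V₂/V₁) = 1.54×8.314×793×ln(2.46) = 9130 J.
Q = ΔU + W = 9130 J.
Net over both steps: W = 9130 J, Q = 19600 J, ΔU = 10400 J.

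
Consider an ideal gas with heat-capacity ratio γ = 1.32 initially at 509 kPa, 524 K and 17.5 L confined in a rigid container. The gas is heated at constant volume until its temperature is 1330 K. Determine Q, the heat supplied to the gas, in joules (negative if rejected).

42800 J

n = P₁V₁/(RT₁) = 509×17.5/(8.314×524) = 2.04 mol.
Isochoric: V stays 17.5 L; P/T = const ⇒ T₂ = 1330 K, P₂ = 1290 kPa.
W = 0 (no volume change).
ΔU = nCvΔT = 2.04×26.0×(1330−524) = 42800 J.
Q = ΔU = 42800 J.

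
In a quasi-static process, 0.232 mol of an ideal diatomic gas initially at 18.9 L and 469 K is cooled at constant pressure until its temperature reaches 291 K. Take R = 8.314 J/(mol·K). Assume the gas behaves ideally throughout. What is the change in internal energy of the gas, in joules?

P₁ = nRT₁/V₁ = 0.232×8.314×469/18.9 = 47.9 kPa.
Isobaric: P stays 47.9 kPa; V/T = const ⇒ T₂ = 291 K, V₂ = 11.7 L.
For an ideal gas ΔU = nCvΔT with Cv = (5/2)R = 20.8 J/(mol·K).
ΔU = 0.232×20.8×(291−469) = -858 J.

-858 J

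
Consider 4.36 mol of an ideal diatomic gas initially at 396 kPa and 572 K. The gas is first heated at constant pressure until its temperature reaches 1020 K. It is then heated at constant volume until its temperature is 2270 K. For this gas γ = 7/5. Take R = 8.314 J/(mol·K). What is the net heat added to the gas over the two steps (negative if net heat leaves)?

V₁ = nRT₁/P₁ = 4.36×8.314×572/396 = 52.4 L.
Step 1 — Isobaric: P stays 396 kPa; V/T = const ⇒ T₂ = 1020 K, V₂ = 93.4 L.
W = PΔV = 396×(93.4−52.4) kPa·L = 16200 J.
ΔU = nCvΔT = 4.36×20.8×(1020−572) = 40600 J.
Q = ΔU + W = nCpΔT = 56800 J.
State after step 1: P = 396 kPa, V = 93.4 L, T = 1020 K.
Step 2 — Isochoric: V stays 93.4 L; P/T = const ⇒ T₂ = 2270 K, P₂ = 881 kPa.
W = 0 (no volume change).
ΔU = nCvΔT = 4.36×20.8×(2270−1020) = 113000 J.
Q = ΔU = 113000 J.
Net over both steps: W = 16200 J, Q = 170000 J, ΔU = 154000 J.

170000 J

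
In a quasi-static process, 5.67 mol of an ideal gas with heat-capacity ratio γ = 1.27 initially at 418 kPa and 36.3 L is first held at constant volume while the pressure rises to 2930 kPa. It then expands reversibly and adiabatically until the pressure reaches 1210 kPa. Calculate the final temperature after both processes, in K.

T₁ = P₁V₁/(nR) = 418×36.3/(5.67×8.314) = 322 K.
Step 1 — Isochoric: V stays 36.3 L; P/T = const ⇒ T₂ = 2260 K, P₂ = 2930 kPa.
W = 0 (no volume change).
ΔU = nCvΔT = 5.67×30.8×(2260−322) = 338000 J.
Q = ΔU = 338000 J.
State after step 1: P = 2930 kPa, V = 36.3 L, T = 2260 K.
Step 2 — Adiabatic: T₂/T₁ = (P₂/P₁)^((γ−1)/γ) ⇒ T₂ = 2260×(0.413)^0.213 = 1870 K; V₂ = 72.8 L.
ΔU = nCvΔT = 5.67×30.8×(1870−2260) = -67500 J.
Q = 0 for an adiabatic process, so W = −ΔU = 67500 J.
Net over both steps: W = 67500 J, Q = 338000 J, ΔU = 270000 J.

1870 K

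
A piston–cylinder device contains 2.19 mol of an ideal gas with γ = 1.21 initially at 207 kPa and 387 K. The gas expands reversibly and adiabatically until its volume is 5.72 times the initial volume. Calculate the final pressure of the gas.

25.1 kPa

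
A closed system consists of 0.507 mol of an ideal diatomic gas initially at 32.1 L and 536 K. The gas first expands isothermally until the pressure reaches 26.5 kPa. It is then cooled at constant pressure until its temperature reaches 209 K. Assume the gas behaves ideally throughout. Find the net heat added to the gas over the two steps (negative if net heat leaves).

P₁ = nRT₁/V₁ = 0.507×8.314×536/32.1 = 70.4 kPa.
Step 1 — Isothermal: T stays 536 K; PV = const ⇒ V₂ = 85.3 L, P₂ = 26.5 kPa.
ΔU = 0 (ideal gas, T constant).
W = nRT ln(V₂/V₁) = 0.507×8.314×536×ln(2.66) = 2210 J.
Q = ΔU + W = 2210 J.
State after step 1: P = 26.5 kPa, V = 85.3 L, T = 536 K.
Step 2 — Isobaric: P stays 26.5 kPa; V/T = const ⇒ T₂ = 209 K, V₂ = 33.2 L.
W = PΔV = 26.5×(33.2−85.3) kPa·L = -1380 J.
ΔU = nCvΔT = 0.507×20.8×(209−536) = -3450 J.
Q = ΔU + W = nCpΔT = -4820 J.
Net over both steps: W = 829 J, Q = -2620 J, ΔU = -3450 J.

-2620 J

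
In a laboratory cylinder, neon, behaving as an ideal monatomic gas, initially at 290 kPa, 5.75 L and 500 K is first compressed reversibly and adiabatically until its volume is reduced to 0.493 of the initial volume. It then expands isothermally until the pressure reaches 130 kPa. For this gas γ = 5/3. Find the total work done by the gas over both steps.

n = P₁V₁/(RT₁) = 290×5.75/(8.314×500) = 0.401 mol.
Step 1 — Adiabatic: TV^(γ−1) = const ⇒ T₂ = 500×(2.03)^0.667 = 801 K; PV^γ = const ⇒ P₂ = 943 kPa.
ΔU = nCvΔT = 0.401×12.5×(801−500) = 1510 J.
Q = 0 for an adiabatic process, so W = −ΔU = -1510 J.
State after step 1: P = 943 kPa, V = 2.83 L, T = 801 K.
Step 2 — Isothermal: T stays 801 K; PV = const ⇒ V₂ = 20.6 L, P₂ = 130 kPa.
ΔU = 0 (ideal gas, T constant).
W = nRT ln(V₂/V₁) = 0.401×8.314×801×ln(7.25) = 5290 J.
Q = ΔU + W = 5290 J.
Net over both steps: W = 3790 J, Q = 5290 J, ΔU = 1510 J.

3790 J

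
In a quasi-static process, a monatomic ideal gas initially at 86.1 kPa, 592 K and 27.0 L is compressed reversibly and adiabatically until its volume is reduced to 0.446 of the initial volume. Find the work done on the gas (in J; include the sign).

2490 J

n = P₁V₁/(RT₁) = 86.1×27.0/(8.314×592) = 0.472 mol.
Adiabatic: TV^(γ−1) = const ⇒ T₂ = 592×(2.24)^0.667 = 1010 K; PV^γ = const ⇒ P₂ = 331 kPa.
ΔU = nCvΔT = 0.472×12.5×(1010−592) = 2490 J.
Q = 0 for an adiabatic process, so W = −ΔU = -2490 J.
Work done on the gas = −W_by = 2490 J.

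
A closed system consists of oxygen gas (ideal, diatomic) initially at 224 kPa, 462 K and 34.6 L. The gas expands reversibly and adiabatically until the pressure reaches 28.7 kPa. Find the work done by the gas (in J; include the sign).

8600 J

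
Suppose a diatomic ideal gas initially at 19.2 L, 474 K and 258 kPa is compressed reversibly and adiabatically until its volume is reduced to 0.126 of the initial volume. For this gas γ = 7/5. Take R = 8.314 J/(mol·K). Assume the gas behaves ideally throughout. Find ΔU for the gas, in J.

16000 J

n = P₁V₁/(RT₁) = 258×19.2/(8.314×474) = 1.26 mol.
Adiabatic: TV^(γ−1) = const ⇒ T₂ = 474×(7.94)^0.400 = 1090 K; PV^γ = const ⇒ P₂ = 4690 kPa.
For an ideal gas ΔU = nCvΔT with Cv = (5/2)R = 20.8 J/(mol·K).
ΔU = 1.26×20.8×(1090−474) = 16000 J.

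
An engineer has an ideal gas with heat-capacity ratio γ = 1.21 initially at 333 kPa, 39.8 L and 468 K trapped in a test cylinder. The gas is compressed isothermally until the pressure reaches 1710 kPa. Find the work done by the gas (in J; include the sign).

-21700 J

n = P₁V₁/(RT₁) = 333×39.8/(8.314×468) = 3.41 mol.
Isothermal: T stays 468 K; PV = const ⇒ V₂ = 7.75 L, P₂ = 1710 kPa.
W = nRT ln(V₂/V₁) = 3.41×8.314×468×ln(0.195) = -21700 J.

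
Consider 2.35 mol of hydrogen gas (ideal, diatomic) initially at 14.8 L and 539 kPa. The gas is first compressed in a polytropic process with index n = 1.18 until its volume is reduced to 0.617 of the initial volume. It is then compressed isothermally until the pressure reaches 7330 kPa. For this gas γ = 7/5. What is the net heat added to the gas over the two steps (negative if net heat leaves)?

-20000 J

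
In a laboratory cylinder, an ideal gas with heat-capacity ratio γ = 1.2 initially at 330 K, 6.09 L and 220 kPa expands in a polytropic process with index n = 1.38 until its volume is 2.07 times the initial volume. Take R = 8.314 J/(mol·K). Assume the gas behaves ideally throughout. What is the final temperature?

250 K

Polytropic n=1.38: T₂ = T₁(V₁/V₂)^(n−1) = 330×(0.483)^0.38 = 250 K; P₂ = P₁(V₁/V₂)^n = 80.6 kPa.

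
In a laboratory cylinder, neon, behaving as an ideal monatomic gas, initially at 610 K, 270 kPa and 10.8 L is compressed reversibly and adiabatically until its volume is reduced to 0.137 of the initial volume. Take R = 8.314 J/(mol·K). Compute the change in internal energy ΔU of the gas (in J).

n = P₁V₁/(RT₁) = 270×10.8/(8.314×610) = 0.575 mol.
Adiabatic: TV^(γ−1) = const ⇒ T₂ = 610×(7.30)^0.667 = 2300 K; PV^γ = const ⇒ P₂ = 7420 kPa.
For an ideal gas ΔU = nCvΔT with Cv = (3/2)R = 12.5 J/(mol·K).
ΔU = 0.575×12.5×(2300−610) = 12100 J.

12100 J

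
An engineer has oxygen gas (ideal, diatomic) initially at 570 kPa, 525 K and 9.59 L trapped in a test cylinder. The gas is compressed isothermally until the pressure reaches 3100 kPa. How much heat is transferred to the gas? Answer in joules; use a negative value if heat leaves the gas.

-9260 J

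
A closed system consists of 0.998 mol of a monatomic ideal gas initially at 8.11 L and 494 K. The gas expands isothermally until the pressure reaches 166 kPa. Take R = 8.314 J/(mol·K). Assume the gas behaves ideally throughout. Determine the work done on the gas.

-4560 J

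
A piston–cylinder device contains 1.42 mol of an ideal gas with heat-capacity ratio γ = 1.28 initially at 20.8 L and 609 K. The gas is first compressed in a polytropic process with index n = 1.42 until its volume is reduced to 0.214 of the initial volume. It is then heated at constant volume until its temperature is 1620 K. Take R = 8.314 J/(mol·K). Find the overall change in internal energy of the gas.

42600 J

P₁ = nRT₁/V₁ = 1.42×8.314×609/20.8 = 346 kPa.
Step 1 — Polytropic n=1.42: T₂ = T₁(V₁/V₂)^(n−1) = 609×(4.67)^0.42 = 1160 K; P₂ = P₁(V₁/V₂)^n = 3090 kPa.
W = (P₁V₁−P₂V₂)/(n−1) = (346×20.8−3090×4.45)/0.42 = -15600 J.
ΔU = nCvΔT = 1.42×29.7×(1160−609) = 23400 J.
Q = ΔU + W = 7800 J.
State after step 1: P = 3090 kPa, V = 4.45 L, T = 1160 K.
Step 2 — Isochoric: V stays 4.45 L; P/T = const ⇒ T₂ = 1620 K, P₂ = 4300 kPa.
W = 0 (no volume change).
ΔU = nCvΔT = 1.42×29.7×(1620−1160) = 19200 J.
Q = ΔU = 19200 J.
Net over both steps: W = -15600 J, Q = 27000 J, ΔU = 42600 J.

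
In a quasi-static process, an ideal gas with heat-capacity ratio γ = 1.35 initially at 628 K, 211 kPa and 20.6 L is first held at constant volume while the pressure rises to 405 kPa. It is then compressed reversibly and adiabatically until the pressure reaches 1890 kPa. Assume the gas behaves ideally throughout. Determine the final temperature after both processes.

1800 K

n = P₁V₁/(RT₁) = 211×20.6/(8.314×628) = 0.832 mol.
Step 1 — Isochoric: V stays 20.6 L; P/T = const ⇒ T₂ = 1210 K, P₂ = 405 kPa.
W = 0 (no volume change).
ΔU = nCvΔT = 0.832×23.8×(1210−628) = 11400 J.
Q = ΔU = 11400 J.
State after step 1: P = 405 kPa, V = 20.6 L, T = 1210 K.
Step 2 — Adiabatic: T₂/T₁ = (P₂/P₁)^((γ−1)/γ) ⇒ T₂ = 1210×(4.67)^0.259 = 1800 K; V₂ = 6.58 L.
ΔU = nCvΔT = 0.832×23.8×(1800−1210) = 11700 J.
Q = 0 for an adiabatic process, so W = −ΔU = -11700 J.
Net over both steps: W = -11700 J, Q = 11400 J, ΔU = 23100 J.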